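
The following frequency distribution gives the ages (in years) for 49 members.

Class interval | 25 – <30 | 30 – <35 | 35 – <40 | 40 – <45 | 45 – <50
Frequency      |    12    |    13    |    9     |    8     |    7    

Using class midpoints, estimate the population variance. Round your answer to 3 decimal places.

47.147

Midpoints: 27.5, 32.5, 37.5, 42.5, 47.5
n = 49, Σfm = 1762.5, mean = 35.9694
Σfm² = 65706.25
Σf(m − x̄)² = Σfm² − (Σfm)²/n = 65706.25 − 1762.5²/49 = 2310.2041
Population variance = 2310.2041 / 49 = 47.1470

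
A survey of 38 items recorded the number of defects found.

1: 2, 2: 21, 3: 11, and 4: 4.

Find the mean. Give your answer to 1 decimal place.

2.4

Values: 1, 2, 3, 4
Σfx = 2×1 + 21×2 + 11×3 + 4×4 = 93
n = Σf = 38
Mean = 93 / 38 = 2.4474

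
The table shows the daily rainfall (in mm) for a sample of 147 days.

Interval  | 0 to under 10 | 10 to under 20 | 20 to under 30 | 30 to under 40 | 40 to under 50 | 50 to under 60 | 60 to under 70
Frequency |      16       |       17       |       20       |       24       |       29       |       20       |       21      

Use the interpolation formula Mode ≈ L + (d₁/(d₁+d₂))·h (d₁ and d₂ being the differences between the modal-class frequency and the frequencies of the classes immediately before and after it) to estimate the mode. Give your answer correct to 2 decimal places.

43.57

Modal class: 40 to under 50 (highest frequency 29).
d₁ = 29 − 24 = 5, d₂ = 29 − 20 = 9
Mode ≈ 40 + (5/(5+9)) × 10 = 40 + 3.5714 = 43.5714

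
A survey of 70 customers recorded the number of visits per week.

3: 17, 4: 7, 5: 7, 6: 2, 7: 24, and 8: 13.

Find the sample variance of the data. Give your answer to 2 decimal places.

Values: 3, 4, 5, 6, 7, 8
n = 70, Σfx = 398, mean = 5.6857
Σfx² = 2520
Σf(x − x̄)² = Σfx² − (Σfx)²/n = 2520 − 398²/70 = 257.0857
Sample variance = 257.0857 / 69 = 3.7259

3.73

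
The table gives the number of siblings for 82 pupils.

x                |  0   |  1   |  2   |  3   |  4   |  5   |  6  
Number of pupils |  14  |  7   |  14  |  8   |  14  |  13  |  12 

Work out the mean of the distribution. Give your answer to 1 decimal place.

3.1

Values: 0, 1, 2, 3, 4, 5, 6
Σfx = 14×0 + 7×1 + 14×2 + 8×3 + 14×4 + 13×5 + 12×6 = 252
n = Σf = 82
Mean = 252 / 82 = 3.0732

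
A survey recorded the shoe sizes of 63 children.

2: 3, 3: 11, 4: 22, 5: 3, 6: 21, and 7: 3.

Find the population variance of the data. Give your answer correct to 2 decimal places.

1.83

Values: 2, 3, 4, 5, 6, 7
n = 63, Σfx = 289, mean = 4.5873
Σfx² = 1441
Σf(x − x̄)² = Σfx² − (Σfx)²/n = 1441 − 289²/63 = 115.2698
Population variance = 115.2698 / 63 = 1.8297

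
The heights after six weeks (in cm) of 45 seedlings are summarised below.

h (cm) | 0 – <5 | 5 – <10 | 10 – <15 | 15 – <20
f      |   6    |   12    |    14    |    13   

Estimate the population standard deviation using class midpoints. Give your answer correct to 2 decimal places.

5.07

Midpoints: 2.5, 7.5, 12.5, 17.5
n = 45, Σfm = 507.5, mean = 11.2778
Σfm² = 6881.25
Σf(m − x̄)² = Σfm² − (Σfm)²/n = 6881.25 − 507.5²/45 = 1157.7778
Population variance = 1157.7778 / 45 = 25.7284
Standard deviation = √25.7284 = 5.0723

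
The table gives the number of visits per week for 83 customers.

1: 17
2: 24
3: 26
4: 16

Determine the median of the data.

Cumulative frequencies: 17, 41, 67, 83
n = 83, so the median is the value in position (n+1)/2 = 42.
Position 42 falls at value 3.

3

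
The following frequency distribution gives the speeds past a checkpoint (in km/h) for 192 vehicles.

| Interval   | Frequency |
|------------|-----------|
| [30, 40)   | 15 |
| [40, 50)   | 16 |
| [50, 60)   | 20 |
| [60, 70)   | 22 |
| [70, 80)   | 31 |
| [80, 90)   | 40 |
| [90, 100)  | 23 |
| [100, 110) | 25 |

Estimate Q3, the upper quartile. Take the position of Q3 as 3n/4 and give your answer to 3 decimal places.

90.000

Cumulative frequencies: 15, 31, 51, 73, 104, 144, 167, 192
n = 192; position = 3n/4 = 144.
This falls in the class [80, 90): L = 80, F = 104, f = 40, h = 10.
Upper quartile ≈ 80 + ((144 − 104) / 40) × 10 = 90.0000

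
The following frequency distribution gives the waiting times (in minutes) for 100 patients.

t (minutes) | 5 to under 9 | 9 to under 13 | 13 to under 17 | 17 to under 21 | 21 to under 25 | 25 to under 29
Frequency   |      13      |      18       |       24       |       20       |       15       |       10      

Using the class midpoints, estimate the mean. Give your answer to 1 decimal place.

Midpoints: 7, 11, 15, 19, 23, 27
Σfm = 13×7 + 18×11 + 24×15 + 20×19 + 15×23 + 10×27 = 1644
n = Σf = 100
Mean = 1644 / 100 = 16.4400

16.4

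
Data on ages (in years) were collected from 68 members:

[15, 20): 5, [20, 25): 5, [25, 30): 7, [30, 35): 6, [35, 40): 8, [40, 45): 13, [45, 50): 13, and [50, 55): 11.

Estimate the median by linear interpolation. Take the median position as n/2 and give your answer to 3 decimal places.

Cumulative frequencies: 5, 10, 17, 23, 31, 44, 57, 68
n = 68; position = n/2 = 34.
This falls in the class [40, 45): L = 40, F = 31, f = 13, h = 5.
Median ≈ 40 + ((34 − 31) / 13) × 5 = 41.1538

41.154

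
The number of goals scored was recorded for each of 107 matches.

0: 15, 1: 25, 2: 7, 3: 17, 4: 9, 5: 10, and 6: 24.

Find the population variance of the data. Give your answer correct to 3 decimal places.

4.738

Values: 0, 1, 2, 3, 4, 5, 6
n = 107, Σfx = 320, mean = 2.9907
Σfx² = 1464
Σf(x − x̄)² = Σfx² − (Σfx)²/n = 1464 − 320²/107 = 506.9907
Population variance = 506.9907 / 107 = 4.7382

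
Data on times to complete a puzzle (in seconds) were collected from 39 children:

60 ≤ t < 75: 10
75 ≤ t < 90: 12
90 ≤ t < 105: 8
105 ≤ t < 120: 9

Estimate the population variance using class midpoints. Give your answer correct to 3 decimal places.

Midpoints: 67.5, 82.5, 97.5, 112.5
n = 39, Σfm = 3457.5, mean = 88.6538
Σfm² = 317193.75
Σf(m − x̄)² = Σfm² − (Σfm)²/n = 317193.75 − 3457.5²/39 = 10673.0769
Population variance = 10673.0769 / 39 = 273.6686

273.669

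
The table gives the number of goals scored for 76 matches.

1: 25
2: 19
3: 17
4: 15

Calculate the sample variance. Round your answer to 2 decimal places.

1.28

Values: 1, 2, 3, 4
n = 76, Σfx = 174, mean = 2.2895
Σfx² = 494
Σf(x − x̄)² = Σfx² − (Σfx)²/n = 494 − 174²/76 = 95.6316
Sample variance = 95.6316 / 75 = 1.2751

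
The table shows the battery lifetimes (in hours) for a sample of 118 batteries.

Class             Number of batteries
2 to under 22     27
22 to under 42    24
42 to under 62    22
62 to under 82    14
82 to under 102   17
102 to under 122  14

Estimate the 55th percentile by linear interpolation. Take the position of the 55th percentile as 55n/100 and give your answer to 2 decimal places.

Cumulative frequencies: 27, 51, 73, 87, 104, 118
n = 118; position = 55n/100 = 64.9.
This falls in the class 42 to under 62: L = 42, F = 51, f = 22, h = 20.
55th percentile ≈ 42 + ((64.9 − 51) / 22) × 20 = 54.6364

54.64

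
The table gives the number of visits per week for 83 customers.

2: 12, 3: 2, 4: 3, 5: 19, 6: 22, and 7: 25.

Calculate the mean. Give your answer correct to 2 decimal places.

5.35

Values: 2, 3, 4, 5, 6, 7
Σfx = 12×2 + 2×3 + 3×4 + 19×5 + 22×6 + 25×7 = 444
n = Σf = 83
Mean = 444 / 83 = 5.3494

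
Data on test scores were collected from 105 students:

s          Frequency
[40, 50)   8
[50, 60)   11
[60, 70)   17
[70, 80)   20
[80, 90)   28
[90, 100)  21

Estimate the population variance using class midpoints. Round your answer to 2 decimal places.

232.89

Midpoints: 45, 55, 65, 75, 85, 95
n = 105, Σfm = 7945, mean = 75.6667
Σfm² = 625625
Σf(m − x̄)² = Σfm² − (Σfm)²/n = 625625 − 7945²/105 = 24453.3333
Population variance = 24453.3333 / 105 = 232.8889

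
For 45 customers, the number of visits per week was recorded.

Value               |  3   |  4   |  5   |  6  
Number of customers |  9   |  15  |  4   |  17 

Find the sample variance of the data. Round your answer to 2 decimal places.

Values: 3, 4, 5, 6
n = 45, Σfx = 209, mean = 4.6444
Σfx² = 1033
Σf(x − x̄)² = Σfx² − (Σfx)²/n = 1033 − 209²/45 = 62.3111
Sample variance = 62.3111 / 44 = 1.4162

1.42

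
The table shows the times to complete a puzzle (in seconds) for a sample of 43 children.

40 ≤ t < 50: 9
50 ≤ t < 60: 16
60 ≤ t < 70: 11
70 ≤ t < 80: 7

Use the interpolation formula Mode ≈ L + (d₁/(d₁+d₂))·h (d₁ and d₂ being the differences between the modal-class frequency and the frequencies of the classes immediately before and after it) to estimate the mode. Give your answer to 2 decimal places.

Modal class: 50 ≤ t < 60 (highest frequency 16).
d₁ = 16 − 9 = 7, d₂ = 16 − 11 = 5
Mode ≈ 50 + (7/(7+5)) × 10 = 50 + 5.8333 = 55.8333

55.83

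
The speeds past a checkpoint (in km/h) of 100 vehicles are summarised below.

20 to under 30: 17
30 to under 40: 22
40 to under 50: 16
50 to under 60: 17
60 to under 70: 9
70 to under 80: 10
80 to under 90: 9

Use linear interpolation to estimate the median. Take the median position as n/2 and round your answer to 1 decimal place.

Cumulative frequencies: 17, 39, 55, 72, 81, 91, 100
n = 100; position = n/2 = 50.
This falls in the class 40 to under 50: L = 40, F = 39, f = 16, h = 10.
Median ≈ 40 + ((50 − 39) / 16) × 10 = 46.8750

46.9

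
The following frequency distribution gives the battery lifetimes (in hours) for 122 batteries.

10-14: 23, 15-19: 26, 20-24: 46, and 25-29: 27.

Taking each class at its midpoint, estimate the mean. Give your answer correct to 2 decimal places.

20.16

Midpoints: 12, 17, 22, 27
Σfm = 23×12 + 26×17 + 46×22 + 27×27 = 2459
n = Σf = 122
Mean = 2459 / 122 = 20.1557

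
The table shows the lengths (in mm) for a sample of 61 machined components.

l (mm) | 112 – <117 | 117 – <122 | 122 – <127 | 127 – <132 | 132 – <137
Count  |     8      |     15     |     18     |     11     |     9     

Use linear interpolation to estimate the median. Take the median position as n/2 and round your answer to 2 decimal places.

124.08

Cumulative frequencies: 8, 23, 41, 52, 61
n = 61; position = n/2 = 30.5.
This falls in the class 122 – <127: L = 122, F = 23, f = 18, h = 5.
Median ≈ 122 + ((30.5 − 23) / 18) × 5 = 124.0833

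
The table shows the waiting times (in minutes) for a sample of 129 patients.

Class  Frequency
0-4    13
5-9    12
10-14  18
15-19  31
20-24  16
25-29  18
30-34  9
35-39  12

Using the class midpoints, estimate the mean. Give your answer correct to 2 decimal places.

Midpoints: 2, 7, 12, 17, 22, 27, 32, 37
Σfm = 13×2 + 12×7 + 18×12 + 31×17 + 16×22 + 18×27 + 9×32 + 12×37 = 2423
n = Σf = 129
Mean = 2423 / 129 = 18.7829

18.78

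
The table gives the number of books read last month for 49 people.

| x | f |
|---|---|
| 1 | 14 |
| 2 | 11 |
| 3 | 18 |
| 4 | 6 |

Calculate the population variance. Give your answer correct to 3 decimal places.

1.036

Values: 1, 2, 3, 4
n = 49, Σfx = 114, mean = 2.3265
Σfx² = 316
Σf(x − x̄)² = Σfx² − (Σfx)²/n = 316 − 114²/49 = 50.7755
Population variance = 50.7755 / 49 = 1.0362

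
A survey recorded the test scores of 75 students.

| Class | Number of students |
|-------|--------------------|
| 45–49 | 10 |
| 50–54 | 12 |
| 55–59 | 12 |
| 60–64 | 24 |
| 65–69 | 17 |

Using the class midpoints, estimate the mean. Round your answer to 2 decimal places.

58.73

Midpoints: 47, 52, 57, 62, 67
Σfm = 10×47 + 12×52 + 12×57 + 24×62 + 17×67 = 4405
n = Σf = 75
Mean = 4405 / 75 = 58.7333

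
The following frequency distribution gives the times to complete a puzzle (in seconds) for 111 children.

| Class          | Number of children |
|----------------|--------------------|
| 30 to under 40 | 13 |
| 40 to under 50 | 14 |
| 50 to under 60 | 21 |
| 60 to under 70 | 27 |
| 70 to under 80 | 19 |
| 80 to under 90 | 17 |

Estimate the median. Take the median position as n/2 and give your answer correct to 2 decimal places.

62.78

Cumulative frequencies: 13, 27, 48, 75, 94, 111
n = 111; position = n/2 = 55.5.
This falls in the class 60 to under 70: L = 60, F = 48, f = 27, h = 10.
Median ≈ 60 + ((55.5 − 48) / 27) × 10 = 62.7778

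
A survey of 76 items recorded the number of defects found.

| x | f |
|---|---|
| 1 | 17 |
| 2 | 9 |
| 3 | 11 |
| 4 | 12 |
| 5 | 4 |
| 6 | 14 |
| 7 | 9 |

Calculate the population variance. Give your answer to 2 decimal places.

Values: 1, 2, 3, 4, 5, 6, 7
n = 76, Σfx = 283, mean = 3.7237
Σfx² = 1389
Σf(x − x̄)² = Σfx² − (Σfx)²/n = 1389 − 283²/76 = 335.1974
Population variance = 335.1974 / 76 = 4.4105

4.41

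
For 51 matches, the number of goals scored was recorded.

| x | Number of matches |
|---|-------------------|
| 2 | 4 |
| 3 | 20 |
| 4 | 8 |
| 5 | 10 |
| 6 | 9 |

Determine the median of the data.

4

Cumulative frequencies: 4, 24, 32, 42, 51
n = 51, so the median is the value in position (n+1)/2 = 26.
Position 26 falls at value 4.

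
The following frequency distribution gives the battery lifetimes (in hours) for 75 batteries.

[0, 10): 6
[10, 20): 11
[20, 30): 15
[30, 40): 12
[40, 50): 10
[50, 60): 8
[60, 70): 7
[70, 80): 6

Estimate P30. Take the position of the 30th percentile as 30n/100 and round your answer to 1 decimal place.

23.7

Cumulative frequencies: 6, 17, 32, 44, 54, 62, 69, 75
n = 75; position = 30n/100 = 22.5.
This falls in the class [20, 30): L = 20, F = 17, f = 15, h = 10.
30th percentile ≈ 20 + ((22.5 − 17) / 15) × 10 = 23.6667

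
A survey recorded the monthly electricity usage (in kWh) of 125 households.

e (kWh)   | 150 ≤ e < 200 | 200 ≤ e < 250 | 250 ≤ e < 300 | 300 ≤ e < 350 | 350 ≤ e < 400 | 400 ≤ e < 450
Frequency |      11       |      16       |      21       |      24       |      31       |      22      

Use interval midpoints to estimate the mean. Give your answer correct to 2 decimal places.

320.60

Midpoints: 175, 225, 275, 325, 375, 425
Σfm = 11×175 + 16×225 + 21×275 + 24×325 + 31×375 + 22×425 = 40075
n = Σf = 125
Mean = 40075 / 125 = 320.6000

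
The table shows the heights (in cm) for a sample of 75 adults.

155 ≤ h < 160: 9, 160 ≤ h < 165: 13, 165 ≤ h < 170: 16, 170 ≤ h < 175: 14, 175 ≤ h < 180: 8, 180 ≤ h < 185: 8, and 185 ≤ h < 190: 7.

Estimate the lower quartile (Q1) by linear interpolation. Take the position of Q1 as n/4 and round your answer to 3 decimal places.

163.750

Cumulative frequencies: 9, 22, 38, 52, 60, 68, 75
n = 75; position = n/4 = 18.75.
This falls in the class 160 ≤ h < 165: L = 160, F = 9, f = 13, h = 5.
Lower quartile ≈ 160 + ((18.75 − 9) / 13) × 5 = 163.7500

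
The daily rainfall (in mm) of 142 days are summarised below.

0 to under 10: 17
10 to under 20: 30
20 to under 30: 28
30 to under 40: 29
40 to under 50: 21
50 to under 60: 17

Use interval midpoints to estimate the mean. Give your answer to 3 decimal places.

29.085

Midpoints: 5, 15, 25, 35, 45, 55
Σfm = 17×5 + 30×15 + 28×25 + 29×35 + 21×45 + 17×55 = 4130
n = Σf = 142
Mean = 4130 / 142 = 29.0845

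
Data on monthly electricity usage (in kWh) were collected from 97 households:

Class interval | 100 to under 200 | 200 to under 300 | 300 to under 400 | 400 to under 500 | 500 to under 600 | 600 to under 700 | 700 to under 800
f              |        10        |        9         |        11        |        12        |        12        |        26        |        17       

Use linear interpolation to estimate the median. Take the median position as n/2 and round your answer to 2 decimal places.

554.17

Cumulative frequencies: 10, 19, 30, 42, 54, 80, 97
n = 97; position = n/2 = 48.5.
This falls in the class 500 to under 600: L = 500, F = 42, f = 12, h = 100.
Median ≈ 500 + ((48.5 − 42) / 12) × 100 = 554.1667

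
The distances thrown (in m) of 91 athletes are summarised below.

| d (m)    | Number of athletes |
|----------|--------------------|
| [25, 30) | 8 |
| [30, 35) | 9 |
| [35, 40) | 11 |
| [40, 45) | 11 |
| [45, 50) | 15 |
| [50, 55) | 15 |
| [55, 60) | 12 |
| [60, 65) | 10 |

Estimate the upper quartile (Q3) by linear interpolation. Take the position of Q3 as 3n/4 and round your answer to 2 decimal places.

54.75

Cumulative frequencies: 8, 17, 28, 39, 54, 69, 81, 91
n = 91; position = 3n/4 = 68.25.
This falls in the class [50, 55): L = 50, F = 54, f = 15, h = 5.
Upper quartile ≈ 50 + ((68.25 − 54) / 15) × 5 = 54.7500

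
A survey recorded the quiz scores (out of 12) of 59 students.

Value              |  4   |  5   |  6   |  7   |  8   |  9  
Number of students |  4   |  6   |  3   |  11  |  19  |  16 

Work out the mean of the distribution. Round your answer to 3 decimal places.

7.407

Values: 4, 5, 6, 7, 8, 9
Σfx = 4×4 + 6×5 + 3×6 + 11×7 + 19×8 + 16×9 = 437
n = Σf = 59
Mean = 437 / 59 = 7.4068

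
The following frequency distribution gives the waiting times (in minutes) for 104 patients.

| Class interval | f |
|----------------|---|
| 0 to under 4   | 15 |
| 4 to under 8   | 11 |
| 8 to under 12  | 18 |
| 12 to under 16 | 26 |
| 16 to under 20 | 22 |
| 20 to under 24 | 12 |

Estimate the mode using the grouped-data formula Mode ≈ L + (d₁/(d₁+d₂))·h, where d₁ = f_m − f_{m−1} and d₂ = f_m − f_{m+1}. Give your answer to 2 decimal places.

14.67

Modal class: 12 to under 16 (highest frequency 26).
d₁ = 26 − 18 = 8, d₂ = 26 − 22 = 4
Mode ≈ 12 + (8/(8+4)) × 4 = 12 + 2.6667 = 14.6667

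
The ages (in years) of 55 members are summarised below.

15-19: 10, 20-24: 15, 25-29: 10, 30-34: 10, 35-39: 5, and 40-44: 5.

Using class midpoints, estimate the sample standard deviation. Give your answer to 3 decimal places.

7.758

Midpoints: 17, 22, 27, 32, 37, 42
n = 55, Σfm = 1485, mean = 27.0000
Σfm² = 43345
Σf(m − x̄)² = Σfm² − (Σfm)²/n = 43345 − 1485²/55 = 3250.0000
Sample variance = 3250.0000 / 54 = 60.1852
Standard deviation = √60.1852 = 7.7579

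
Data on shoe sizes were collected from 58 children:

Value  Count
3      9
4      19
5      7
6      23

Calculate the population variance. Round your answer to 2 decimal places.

Values: 3, 4, 5, 6
n = 58, Σfx = 276, mean = 4.7586
Σfx² = 1388
Σf(x − x̄)² = Σfx² − (Σfx)²/n = 1388 − 276²/58 = 74.6207
Population variance = 74.6207 / 58 = 1.2866

1.29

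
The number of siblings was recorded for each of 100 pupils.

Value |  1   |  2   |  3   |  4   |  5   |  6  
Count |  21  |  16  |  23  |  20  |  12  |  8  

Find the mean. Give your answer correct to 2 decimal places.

3.10

Values: 1, 2, 3, 4, 5, 6
Σfx = 21×1 + 16×2 + 23×3 + 20×4 + 12×5 + 8×6 = 310
n = Σf = 100
Mean = 310 / 100 = 3.1000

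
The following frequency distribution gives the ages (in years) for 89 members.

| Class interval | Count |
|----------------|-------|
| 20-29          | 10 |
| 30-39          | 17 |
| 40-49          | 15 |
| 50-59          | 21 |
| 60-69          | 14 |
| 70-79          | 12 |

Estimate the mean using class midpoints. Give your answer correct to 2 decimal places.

Midpoints: 24.5, 34.5, 44.5, 54.5, 64.5, 74.5
Σfm = 10×24.5 + 17×34.5 + 15×44.5 + 21×54.5 + 14×64.5 + 12×74.5 = 4440.5
n = Σf = 89
Mean = 4440.5 / 89 = 49.8933

49.89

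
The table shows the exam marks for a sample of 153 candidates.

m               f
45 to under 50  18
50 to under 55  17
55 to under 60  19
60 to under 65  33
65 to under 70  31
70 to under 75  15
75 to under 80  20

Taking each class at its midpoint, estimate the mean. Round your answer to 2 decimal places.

Midpoints: 47.5, 52.5, 57.5, 62.5, 67.5, 72.5, 77.5
Σfm = 18×47.5 + 17×52.5 + 19×57.5 + 33×62.5 + 31×67.5 + 15×72.5 + 20×77.5 = 9632.5
n = Σf = 153
Mean = 9632.5 / 153 = 62.9575

62.96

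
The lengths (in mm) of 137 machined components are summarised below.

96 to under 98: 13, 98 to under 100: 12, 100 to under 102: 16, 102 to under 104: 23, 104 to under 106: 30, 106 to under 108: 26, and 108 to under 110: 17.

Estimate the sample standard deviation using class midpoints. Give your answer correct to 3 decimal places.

Midpoints: 97, 99, 101, 103, 105, 107, 109
n = 137, Σfm = 14219, mean = 103.7883
Σfm² = 1477553
Σf(m − x̄)² = Σfm² − (Σfm)²/n = 1477553 − 14219²/137 = 1786.8613
Sample variance = 1786.8613 / 136 = 13.1387
Standard deviation = √13.1387 = 3.6247

3.625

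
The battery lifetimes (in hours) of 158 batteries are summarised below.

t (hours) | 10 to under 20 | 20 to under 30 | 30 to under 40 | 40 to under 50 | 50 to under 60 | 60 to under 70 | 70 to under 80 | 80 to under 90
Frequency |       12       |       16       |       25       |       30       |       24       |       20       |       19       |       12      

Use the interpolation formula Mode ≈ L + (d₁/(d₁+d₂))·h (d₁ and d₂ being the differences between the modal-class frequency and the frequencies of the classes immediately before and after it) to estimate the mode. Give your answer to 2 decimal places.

44.55

Modal class: 40 to under 50 (highest frequency 30).
d₁ = 30 − 25 = 5, d₂ = 30 − 24 = 6
Mode ≈ 40 + (5/(5+6)) × 10 = 40 + 4.5455 = 44.5455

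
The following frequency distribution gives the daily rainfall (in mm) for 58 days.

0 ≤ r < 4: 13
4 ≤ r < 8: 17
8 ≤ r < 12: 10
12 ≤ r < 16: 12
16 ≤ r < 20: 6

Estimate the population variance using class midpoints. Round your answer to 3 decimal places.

Midpoints: 2, 6, 10, 14, 18
n = 58, Σfm = 504, mean = 8.6897
Σfm² = 5960
Σf(m − x̄)² = Σfm² − (Σfm)²/n = 5960 − 504²/58 = 1580.4138
Population variance = 1580.4138 / 58 = 27.2485

27.249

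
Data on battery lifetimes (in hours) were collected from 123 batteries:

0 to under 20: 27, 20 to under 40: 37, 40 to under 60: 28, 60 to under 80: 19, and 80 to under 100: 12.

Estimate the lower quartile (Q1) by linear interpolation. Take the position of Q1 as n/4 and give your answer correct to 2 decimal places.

Cumulative frequencies: 27, 64, 92, 111, 123
n = 123; position = n/4 = 30.75.
This falls in the class 20 to under 40: L = 20, F = 27, f = 37, h = 20.
Lower quartile ≈ 20 + ((30.75 − 27) / 37) × 20 = 22.0270

22.03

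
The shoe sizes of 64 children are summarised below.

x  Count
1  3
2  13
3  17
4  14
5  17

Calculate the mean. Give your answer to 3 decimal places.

3.453

Values: 1, 2, 3, 4, 5
Σfx = 3×1 + 13×2 + 17×3 + 14×4 + 17×5 = 221
n = Σf = 64
Mean = 221 / 64 = 3.4531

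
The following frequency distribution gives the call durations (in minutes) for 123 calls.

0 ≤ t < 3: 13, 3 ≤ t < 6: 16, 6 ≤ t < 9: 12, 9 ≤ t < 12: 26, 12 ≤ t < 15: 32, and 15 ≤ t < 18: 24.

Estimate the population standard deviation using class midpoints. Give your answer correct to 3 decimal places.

Midpoints: 1.5, 4.5, 7.5, 10.5, 13.5, 16.5
n = 123, Σfm = 1282.5, mean = 10.4268
Σfm² = 16260.75
Σf(m − x̄)² = Σfm² − (Σfm)²/n = 16260.75 − 1282.5²/123 = 2888.3415
Population variance = 2888.3415 / 123 = 23.4825
Standard deviation = √23.4825 = 4.8459

4.846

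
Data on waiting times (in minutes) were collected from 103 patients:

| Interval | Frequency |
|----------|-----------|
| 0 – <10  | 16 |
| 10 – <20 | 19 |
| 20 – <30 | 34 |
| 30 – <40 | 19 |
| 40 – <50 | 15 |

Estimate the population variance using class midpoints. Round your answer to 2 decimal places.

157.24

Midpoints: 5, 15, 25, 35, 45
n = 103, Σfm = 2555, mean = 24.8058
Σfm² = 79575
Σf(m − x̄)² = Σfm² − (Σfm)²/n = 79575 − 2555²/103 = 16196.1165
Population variance = 16196.1165 / 103 = 157.2438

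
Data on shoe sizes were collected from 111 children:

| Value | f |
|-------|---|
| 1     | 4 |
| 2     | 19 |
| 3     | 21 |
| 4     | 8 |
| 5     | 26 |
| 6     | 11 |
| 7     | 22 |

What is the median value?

Cumulative frequencies: 4, 23, 44, 52, 78, 89, 111
n = 111, so the median is the value in position (n+1)/2 = 56.
Position 56 falls at value 5.

5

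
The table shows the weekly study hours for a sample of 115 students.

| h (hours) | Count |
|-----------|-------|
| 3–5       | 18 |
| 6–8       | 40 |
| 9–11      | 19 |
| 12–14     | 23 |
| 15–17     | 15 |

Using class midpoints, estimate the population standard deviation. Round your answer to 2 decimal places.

3.86

Midpoints: 4, 7, 10, 13, 16
n = 115, Σfm = 1081, mean = 9.4000
Σfm² = 11875
Σf(m − x̄)² = Σfm² − (Σfm)²/n = 11875 − 1081²/115 = 1713.6000
Population variance = 1713.6000 / 115 = 14.9009
Standard deviation = √14.9009 = 3.8602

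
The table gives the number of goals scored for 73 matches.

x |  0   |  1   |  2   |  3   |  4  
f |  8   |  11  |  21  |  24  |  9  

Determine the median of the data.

Cumulative frequencies: 8, 19, 40, 64, 73
n = 73, so the median is the value in position (n+1)/2 = 37.
Position 37 falls at value 2.

2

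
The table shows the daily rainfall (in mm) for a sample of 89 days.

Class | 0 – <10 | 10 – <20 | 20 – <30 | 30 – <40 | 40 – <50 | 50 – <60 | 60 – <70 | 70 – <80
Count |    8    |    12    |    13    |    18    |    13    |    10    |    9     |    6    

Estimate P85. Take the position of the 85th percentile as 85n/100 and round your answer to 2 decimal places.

Cumulative frequencies: 8, 20, 33, 51, 64, 74, 83, 89
n = 89; position = 85n/100 = 75.65.
This falls in the class 60 – <70: L = 60, F = 74, f = 9, h = 10.
85th percentile ≈ 60 + ((75.65 − 74) / 9) × 10 = 61.8333

61.83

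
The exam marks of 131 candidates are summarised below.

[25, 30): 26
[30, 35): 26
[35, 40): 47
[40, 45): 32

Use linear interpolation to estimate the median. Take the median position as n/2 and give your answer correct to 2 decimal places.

Cumulative frequencies: 26, 52, 99, 131
n = 131; position = n/2 = 65.5.
This falls in the class [35, 40): L = 35, F = 52, f = 47, h = 5.
Median ≈ 35 + ((65.5 − 52) / 47) × 5 = 36.4362

36.44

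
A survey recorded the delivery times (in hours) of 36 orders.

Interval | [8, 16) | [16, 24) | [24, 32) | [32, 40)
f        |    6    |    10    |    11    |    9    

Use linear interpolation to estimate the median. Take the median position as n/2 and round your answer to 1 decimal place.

Cumulative frequencies: 6, 16, 27, 36
n = 36; position = n/2 = 18.
This falls in the class [24, 32): L = 24, F = 16, f = 11, h = 8.
Median ≈ 24 + ((18 − 16) / 11) × 8 = 25.4545

25.5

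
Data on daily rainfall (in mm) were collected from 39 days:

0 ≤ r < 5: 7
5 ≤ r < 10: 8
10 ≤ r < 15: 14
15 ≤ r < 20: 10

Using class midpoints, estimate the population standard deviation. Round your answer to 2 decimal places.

Midpoints: 2.5, 7.5, 12.5, 17.5
n = 39, Σfm = 427.5, mean = 10.9615
Σfm² = 5743.75
Σf(m − x̄)² = Σfm² − (Σfm)²/n = 5743.75 − 427.5²/39 = 1057.6923
Population variance = 1057.6923 / 39 = 27.1203
Standard deviation = √27.1203 = 5.2077

5.21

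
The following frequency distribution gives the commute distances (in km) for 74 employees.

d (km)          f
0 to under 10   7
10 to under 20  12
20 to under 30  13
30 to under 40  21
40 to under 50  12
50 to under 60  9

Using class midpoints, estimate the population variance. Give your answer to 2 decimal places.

218.12

Midpoints: 5, 15, 25, 35, 45, 55
n = 74, Σfm = 2310, mean = 31.2162
Σfm² = 88250
Σf(m − x̄)² = Σfm² − (Σfm)²/n = 88250 − 2310²/74 = 16140.5405
Population variance = 16140.5405 / 74 = 218.1154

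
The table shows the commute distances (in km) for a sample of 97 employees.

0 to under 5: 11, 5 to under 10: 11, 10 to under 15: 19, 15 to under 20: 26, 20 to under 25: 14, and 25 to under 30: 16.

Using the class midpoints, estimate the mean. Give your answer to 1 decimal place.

Midpoints: 2.5, 7.5, 12.5, 17.5, 22.5, 27.5
Σfm = 11×2.5 + 11×7.5 + 19×12.5 + 26×17.5 + 14×22.5 + 16×27.5 = 1557.5
n = Σf = 97
Mean = 1557.5 / 97 = 16.0567

16.1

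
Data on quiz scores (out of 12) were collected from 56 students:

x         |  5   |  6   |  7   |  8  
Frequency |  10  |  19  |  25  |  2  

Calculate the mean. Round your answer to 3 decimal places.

6.339

Values: 5, 6, 7, 8
Σfx = 10×5 + 19×6 + 25×7 + 2×8 = 355
n = Σf = 56
Mean = 355 / 56 = 6.3393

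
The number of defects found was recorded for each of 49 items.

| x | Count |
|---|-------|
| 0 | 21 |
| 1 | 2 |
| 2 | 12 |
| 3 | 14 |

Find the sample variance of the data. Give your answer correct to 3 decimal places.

Values: 0, 1, 2, 3
n = 49, Σfx = 68, mean = 1.3878
Σfx² = 176
Σf(x − x̄)² = Σfx² − (Σfx)²/n = 176 − 68²/49 = 81.6327
Sample variance = 81.6327 / 48 = 1.7007

1.701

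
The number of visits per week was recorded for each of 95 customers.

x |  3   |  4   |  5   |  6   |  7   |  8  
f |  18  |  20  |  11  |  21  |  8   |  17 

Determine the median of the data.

5

Cumulative frequencies: 18, 38, 49, 70, 78, 95
n = 95, so the median is the value in position (n+1)/2 = 48.
Position 48 falls at value 5.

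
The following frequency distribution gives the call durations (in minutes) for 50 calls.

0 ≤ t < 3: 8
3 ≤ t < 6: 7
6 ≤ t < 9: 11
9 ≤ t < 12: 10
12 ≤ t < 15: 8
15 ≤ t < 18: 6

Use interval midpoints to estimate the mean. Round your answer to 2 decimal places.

8.76

Midpoints: 1.5, 4.5, 7.5, 10.5, 13.5, 16.5
Σfm = 8×1.5 + 7×4.5 + 11×7.5 + 10×10.5 + 8×13.5 + 6×16.5 = 438
n = Σf = 50
Mean = 438 / 50 = 8.7600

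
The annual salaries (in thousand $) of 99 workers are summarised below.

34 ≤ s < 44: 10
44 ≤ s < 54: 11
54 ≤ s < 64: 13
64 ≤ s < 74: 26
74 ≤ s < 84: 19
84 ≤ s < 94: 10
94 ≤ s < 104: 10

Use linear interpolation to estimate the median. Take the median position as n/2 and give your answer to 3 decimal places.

Cumulative frequencies: 10, 21, 34, 60, 79, 89, 99
n = 99; position = n/2 = 49.5.
This falls in the class 64 ≤ s < 74: L = 64, F = 34, f = 26, h = 10.
Median ≈ 64 + ((49.5 − 34) / 26) × 10 = 69.9615

69.962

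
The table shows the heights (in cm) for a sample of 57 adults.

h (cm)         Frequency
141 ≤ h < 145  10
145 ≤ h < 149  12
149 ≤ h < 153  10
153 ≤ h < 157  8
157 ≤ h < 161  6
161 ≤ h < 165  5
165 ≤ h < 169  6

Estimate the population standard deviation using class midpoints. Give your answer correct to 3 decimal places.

Midpoints: 143, 147, 151, 155, 159, 163, 167
n = 57, Σfm = 8715, mean = 152.8947
Σfm² = 1335873
Σf(m − x̄)² = Σfm² − (Σfm)²/n = 1335873 − 8715²/57 = 3395.3684
Population variance = 3395.3684 / 57 = 59.5679
Standard deviation = √59.5679 = 7.7180

7.718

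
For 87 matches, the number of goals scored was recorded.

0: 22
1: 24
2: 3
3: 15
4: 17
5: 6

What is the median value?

Cumulative frequencies: 22, 46, 49, 64, 81, 87
n = 87, so the median is the value in position (n+1)/2 = 44.
Position 44 falls at value 1.

1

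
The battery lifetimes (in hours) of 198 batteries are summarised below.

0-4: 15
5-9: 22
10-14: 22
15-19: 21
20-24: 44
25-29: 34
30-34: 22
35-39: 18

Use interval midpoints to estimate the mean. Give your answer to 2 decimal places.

20.51

Midpoints: 2, 7, 12, 17, 22, 27, 32, 37
Σfm = 15×2 + 22×7 + 22×12 + 21×17 + 44×22 + 34×27 + 22×32 + 18×37 = 4061
n = Σf = 198
Mean = 4061 / 198 = 20.5101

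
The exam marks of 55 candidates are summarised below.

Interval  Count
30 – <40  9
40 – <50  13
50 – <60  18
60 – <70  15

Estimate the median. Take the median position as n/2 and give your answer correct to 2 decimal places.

Cumulative frequencies: 9, 22, 40, 55
n = 55; position = n/2 = 27.5.
This falls in the class 50 – <60: L = 50, F = 22, f = 18, h = 10.
Median ≈ 50 + ((27.5 − 22) / 18) × 10 = 53.0556

53.06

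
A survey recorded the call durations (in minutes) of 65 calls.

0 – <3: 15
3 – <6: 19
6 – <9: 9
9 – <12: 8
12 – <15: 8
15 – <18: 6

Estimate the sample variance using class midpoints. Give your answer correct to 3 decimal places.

Midpoints: 1.5, 4.5, 7.5, 10.5, 13.5, 16.5
n = 65, Σfm = 466.5, mean = 7.1769
Σfm² = 4898.25
Σf(m − x̄)² = Σfm² − (Σfm)²/n = 4898.25 − 466.5²/65 = 1550.2154
Sample variance = 1550.2154 / 64 = 24.2221

24.222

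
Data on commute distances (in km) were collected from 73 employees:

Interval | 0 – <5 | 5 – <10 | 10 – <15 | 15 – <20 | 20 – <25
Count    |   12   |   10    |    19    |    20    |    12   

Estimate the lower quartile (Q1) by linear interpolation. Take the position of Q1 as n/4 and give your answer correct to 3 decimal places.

Cumulative frequencies: 12, 22, 41, 61, 73
n = 73; position = n/4 = 18.25.
This falls in the class 5 – <10: L = 5, F = 12, f = 10, h = 5.
Lower quartile ≈ 5 + ((18.25 − 12) / 10) × 5 = 8.1250

8.125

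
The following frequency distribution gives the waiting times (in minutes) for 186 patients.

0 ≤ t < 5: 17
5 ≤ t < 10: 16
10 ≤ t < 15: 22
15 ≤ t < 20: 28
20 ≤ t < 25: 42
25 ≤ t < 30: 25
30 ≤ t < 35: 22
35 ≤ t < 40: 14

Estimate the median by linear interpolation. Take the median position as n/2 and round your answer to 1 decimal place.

Cumulative frequencies: 17, 33, 55, 83, 125, 150, 172, 186
n = 186; position = n/2 = 93.
This falls in the class 20 ≤ t < 25: L = 20, F = 83, f = 42, h = 5.
Median ≈ 20 + ((93 − 83) / 42) × 5 = 21.1905

21.2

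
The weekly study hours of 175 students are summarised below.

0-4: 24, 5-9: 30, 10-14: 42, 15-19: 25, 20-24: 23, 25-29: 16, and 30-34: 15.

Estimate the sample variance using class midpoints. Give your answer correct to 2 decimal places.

81.71

Midpoints: 2, 7, 12, 17, 22, 27, 32
n = 175, Σfm = 2605, mean = 14.8857
Σfm² = 52995
Σf(m − x̄)² = Σfm² − (Σfm)²/n = 52995 − 2605²/175 = 14217.7143
Sample variance = 14217.7143 / 174 = 81.7110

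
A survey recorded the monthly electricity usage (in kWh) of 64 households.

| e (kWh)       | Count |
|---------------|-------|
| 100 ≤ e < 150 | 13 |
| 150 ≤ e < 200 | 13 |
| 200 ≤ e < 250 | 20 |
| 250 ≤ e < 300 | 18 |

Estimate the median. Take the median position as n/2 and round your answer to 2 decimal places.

215.00

Cumulative frequencies: 13, 26, 46, 64
n = 64; position = n/2 = 32.
This falls in the class 200 ≤ e < 250: L = 200, F = 26, f = 20, h = 50.
Median ≈ 200 + ((32 − 26) / 20) × 50 = 215.0000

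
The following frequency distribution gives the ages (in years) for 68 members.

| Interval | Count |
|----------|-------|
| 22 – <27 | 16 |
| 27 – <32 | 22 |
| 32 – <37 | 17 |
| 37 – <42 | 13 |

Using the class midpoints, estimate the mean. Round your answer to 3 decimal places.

31.485

Midpoints: 24.5, 29.5, 34.5, 39.5
Σfm = 16×24.5 + 22×29.5 + 17×34.5 + 13×39.5 = 2141
n = Σf = 68
Mean = 2141 / 68 = 31.4853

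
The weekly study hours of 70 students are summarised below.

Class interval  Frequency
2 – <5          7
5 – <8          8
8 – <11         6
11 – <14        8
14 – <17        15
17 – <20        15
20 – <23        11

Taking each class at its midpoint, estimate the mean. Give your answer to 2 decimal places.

Midpoints: 3.5, 6.5, 9.5, 12.5, 15.5, 18.5, 21.5
Σfm = 7×3.5 + 8×6.5 + 6×9.5 + 8×12.5 + 15×15.5 + 15×18.5 + 11×21.5 = 980
n = Σf = 70
Mean = 980 / 70 = 14.0000

14.00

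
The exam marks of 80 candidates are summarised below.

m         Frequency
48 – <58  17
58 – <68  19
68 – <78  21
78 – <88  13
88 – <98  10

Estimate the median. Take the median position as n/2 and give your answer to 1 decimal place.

69.9

Cumulative frequencies: 17, 36, 57, 70, 80
n = 80; position = n/2 = 40.
This falls in the class 68 – <78: L = 68, F = 36, f = 21, h = 10.
Median ≈ 68 + ((40 − 36) / 21) × 10 = 69.9048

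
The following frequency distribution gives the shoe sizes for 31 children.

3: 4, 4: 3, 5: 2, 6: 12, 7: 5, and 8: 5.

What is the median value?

Cumulative frequencies: 4, 7, 9, 21, 26, 31
n = 31, so the median is the value in position (n+1)/2 = 16.
Position 16 falls at value 6.

6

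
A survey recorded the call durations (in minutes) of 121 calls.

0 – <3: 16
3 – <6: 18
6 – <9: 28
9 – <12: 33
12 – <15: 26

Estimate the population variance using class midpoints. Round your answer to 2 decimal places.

Midpoints: 1.5, 4.5, 7.5, 10.5, 13.5
n = 121, Σfm = 1012.5, mean = 8.3678
Σfm² = 10352.25
Σf(m − x̄)² = Σfm² − (Σfm)²/n = 10352.25 − 1012.5²/121 = 1879.8843
Population variance = 1879.8843 / 121 = 15.5362

15.54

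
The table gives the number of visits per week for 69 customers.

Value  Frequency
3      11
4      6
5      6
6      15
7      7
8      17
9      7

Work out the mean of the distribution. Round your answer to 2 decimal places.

Values: 3, 4, 5, 6, 7, 8, 9
Σfx = 11×3 + 6×4 + 6×5 + 15×6 + 7×7 + 17×8 + 7×9 = 425
n = Σf = 69
Mean = 425 / 69 = 6.1594

6.16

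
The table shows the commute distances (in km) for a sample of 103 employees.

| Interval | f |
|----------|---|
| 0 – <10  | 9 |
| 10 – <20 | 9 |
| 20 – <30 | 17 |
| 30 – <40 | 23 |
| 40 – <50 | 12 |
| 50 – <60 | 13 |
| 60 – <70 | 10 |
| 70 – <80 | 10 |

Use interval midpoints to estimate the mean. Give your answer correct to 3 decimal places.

Midpoints: 5, 15, 25, 35, 45, 55, 65, 75
Σfm = 9×5 + 9×15 + 17×25 + 23×35 + 12×45 + 13×55 + 10×65 + 10×75 = 4065
n = Σf = 103
Mean = 4065 / 103 = 39.4660

39.466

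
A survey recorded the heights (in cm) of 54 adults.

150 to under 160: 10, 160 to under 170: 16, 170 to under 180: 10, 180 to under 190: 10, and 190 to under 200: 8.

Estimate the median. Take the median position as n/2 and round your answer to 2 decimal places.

Cumulative frequencies: 10, 26, 36, 46, 54
n = 54; position = n/2 = 27.
This falls in the class 170 to under 180: L = 170, F = 26, f = 10, h = 10.
Median ≈ 170 + ((27 − 26) / 10) × 10 = 171.0000

171.00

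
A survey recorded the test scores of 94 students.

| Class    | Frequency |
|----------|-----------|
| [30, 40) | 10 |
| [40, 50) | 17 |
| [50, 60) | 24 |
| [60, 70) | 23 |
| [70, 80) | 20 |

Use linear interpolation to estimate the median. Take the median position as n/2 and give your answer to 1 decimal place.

58.3

Cumulative frequencies: 10, 27, 51, 74, 94
n = 94; position = n/2 = 47.
This falls in the class [50, 60): L = 50, F = 27, f = 24, h = 10.
Median ≈ 50 + ((47 − 27) / 24) × 10 = 58.3333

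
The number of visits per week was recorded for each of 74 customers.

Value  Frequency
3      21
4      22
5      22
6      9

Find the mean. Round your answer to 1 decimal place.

4.3

Values: 3, 4, 5, 6
Σfx = 21×3 + 22×4 + 22×5 + 9×6 = 315
n = Σf = 74
Mean = 315 / 74 = 4.2568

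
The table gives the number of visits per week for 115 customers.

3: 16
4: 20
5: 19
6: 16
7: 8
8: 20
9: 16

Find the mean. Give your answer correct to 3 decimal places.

5.904

Values: 3, 4, 5, 6, 7, 8, 9
Σfx = 16×3 + 20×4 + 19×5 + 16×6 + 8×7 + 20×8 + 16×9 = 679
n = Σf = 115
Mean = 679 / 115 = 5.9043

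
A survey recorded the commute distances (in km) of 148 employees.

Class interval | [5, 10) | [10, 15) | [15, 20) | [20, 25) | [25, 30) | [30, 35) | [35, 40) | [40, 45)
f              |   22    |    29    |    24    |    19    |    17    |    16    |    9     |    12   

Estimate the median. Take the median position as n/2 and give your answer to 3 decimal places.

19.792

Cumulative frequencies: 22, 51, 75, 94, 111, 127, 136, 148
n = 148; position = n/2 = 74.
This falls in the class [15, 20): L = 15, F = 51, f = 24, h = 5.
Median ≈ 15 + ((74 − 51) / 24) × 5 = 19.7917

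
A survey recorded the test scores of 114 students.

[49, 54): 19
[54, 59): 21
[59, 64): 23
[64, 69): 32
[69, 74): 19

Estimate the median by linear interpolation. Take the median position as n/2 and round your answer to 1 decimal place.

Cumulative frequencies: 19, 40, 63, 95, 114
n = 114; position = n/2 = 57.
This falls in the class [59, 64): L = 59, F = 40, f = 23, h = 5.
Median ≈ 59 + ((57 − 40) / 23) × 5 = 62.6957

62.7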